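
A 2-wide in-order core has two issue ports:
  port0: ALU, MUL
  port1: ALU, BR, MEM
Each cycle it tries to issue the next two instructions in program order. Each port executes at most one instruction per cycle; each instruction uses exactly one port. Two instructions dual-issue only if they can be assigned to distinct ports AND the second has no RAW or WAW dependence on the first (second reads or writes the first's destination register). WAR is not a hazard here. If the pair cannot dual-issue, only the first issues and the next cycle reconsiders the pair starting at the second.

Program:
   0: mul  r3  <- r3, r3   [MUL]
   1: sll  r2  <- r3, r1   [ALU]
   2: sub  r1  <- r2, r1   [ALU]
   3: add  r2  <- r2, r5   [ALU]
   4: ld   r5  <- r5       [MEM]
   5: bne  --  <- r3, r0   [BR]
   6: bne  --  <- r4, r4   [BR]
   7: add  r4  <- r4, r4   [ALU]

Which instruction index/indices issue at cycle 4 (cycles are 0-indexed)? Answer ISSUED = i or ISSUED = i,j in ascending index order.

ISSUED = 5

#0 head=0: mul i0 RAW r3
#1 head=1: sll i1 RAW r2
#2 head=2: sub add i2/i3 dual
#3 head=4: ld i4 no-port MEM/BR
#4 head=5: bne i5 no-port BR/BR
#5 head=6: bne add i6/i7 dual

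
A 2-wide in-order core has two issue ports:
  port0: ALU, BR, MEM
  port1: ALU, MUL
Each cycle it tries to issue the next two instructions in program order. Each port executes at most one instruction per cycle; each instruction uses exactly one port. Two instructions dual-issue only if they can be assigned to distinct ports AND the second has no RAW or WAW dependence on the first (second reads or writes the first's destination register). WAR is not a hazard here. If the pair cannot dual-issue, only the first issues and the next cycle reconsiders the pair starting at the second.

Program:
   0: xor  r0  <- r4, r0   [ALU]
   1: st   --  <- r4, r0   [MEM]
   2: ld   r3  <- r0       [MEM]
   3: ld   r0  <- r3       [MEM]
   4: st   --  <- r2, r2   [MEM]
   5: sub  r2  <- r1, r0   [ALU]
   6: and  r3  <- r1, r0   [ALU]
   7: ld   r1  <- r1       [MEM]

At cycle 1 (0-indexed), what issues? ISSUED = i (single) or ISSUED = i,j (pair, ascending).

0. xor @i0  | RAW r0
1. st @i1  | no-port MEM/MEM
2. ld @i2  | no-port MEM/MEM
3. ld @i3  | no-port MEM/MEM
4. st sub @i4&i5  | pair
5. and ld @i6&i7  | pair

ISSUED = 1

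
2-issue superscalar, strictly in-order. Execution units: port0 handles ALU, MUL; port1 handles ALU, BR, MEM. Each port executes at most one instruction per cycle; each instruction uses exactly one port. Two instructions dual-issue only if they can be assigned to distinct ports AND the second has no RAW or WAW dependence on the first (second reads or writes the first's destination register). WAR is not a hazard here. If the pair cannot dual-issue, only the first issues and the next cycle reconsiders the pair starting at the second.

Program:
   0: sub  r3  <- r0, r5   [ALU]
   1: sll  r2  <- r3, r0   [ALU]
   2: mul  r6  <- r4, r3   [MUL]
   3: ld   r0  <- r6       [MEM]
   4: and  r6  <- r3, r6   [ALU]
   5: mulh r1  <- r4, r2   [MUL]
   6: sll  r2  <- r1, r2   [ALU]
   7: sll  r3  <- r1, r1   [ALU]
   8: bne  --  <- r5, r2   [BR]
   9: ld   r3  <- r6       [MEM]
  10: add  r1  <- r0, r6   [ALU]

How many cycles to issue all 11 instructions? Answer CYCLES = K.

CYCLES = 7

0. sub @i0  | RAW r3
1. sll;mul @i1+i2  | dual
2. ld;and @i3+i4  | dual
3. mulh @i5  | RAW r1
4. sll;sll @i6+i7  | dual
5. bne @i8  | no-port BR/MEM
6. ld;add @i9+i10  | dual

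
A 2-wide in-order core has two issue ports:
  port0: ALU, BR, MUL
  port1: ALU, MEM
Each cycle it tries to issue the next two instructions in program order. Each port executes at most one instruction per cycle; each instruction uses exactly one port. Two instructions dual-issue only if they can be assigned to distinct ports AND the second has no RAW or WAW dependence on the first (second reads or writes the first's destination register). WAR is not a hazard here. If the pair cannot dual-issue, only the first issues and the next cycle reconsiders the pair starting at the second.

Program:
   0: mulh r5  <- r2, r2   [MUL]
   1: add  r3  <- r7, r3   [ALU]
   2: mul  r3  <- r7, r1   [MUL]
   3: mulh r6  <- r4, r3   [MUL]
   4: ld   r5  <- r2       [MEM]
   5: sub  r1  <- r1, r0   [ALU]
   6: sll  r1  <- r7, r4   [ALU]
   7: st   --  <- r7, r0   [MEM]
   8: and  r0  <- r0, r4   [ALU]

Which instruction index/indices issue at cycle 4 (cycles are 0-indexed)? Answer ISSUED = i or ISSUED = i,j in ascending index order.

0. mulh add @i0+i1  | 2-wide
1. mul @i2  | no-port MUL/MUL
2. mulh ld @i3+i4  | 2-wide
3. sub @i5  | WAW r1
4. sll st @i6+i7  | 2-wide
5. and @i8  | tail

ISSUED = 6,7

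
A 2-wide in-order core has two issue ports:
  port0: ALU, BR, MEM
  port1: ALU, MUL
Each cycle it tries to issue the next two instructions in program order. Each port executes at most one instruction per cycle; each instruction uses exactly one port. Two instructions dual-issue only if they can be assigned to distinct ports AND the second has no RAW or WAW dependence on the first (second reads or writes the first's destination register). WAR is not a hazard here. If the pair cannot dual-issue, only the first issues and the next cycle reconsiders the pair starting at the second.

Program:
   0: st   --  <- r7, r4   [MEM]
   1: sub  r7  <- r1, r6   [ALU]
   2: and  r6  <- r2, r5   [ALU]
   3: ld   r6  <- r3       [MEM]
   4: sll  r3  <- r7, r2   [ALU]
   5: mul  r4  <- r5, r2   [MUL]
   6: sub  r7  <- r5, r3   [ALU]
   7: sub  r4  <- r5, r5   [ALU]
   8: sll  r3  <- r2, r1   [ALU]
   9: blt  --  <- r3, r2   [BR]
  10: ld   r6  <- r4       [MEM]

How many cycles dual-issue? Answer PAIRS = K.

#0 head=0: st.MEM sub.ALU i0,i1 pair
#1 head=2: and.ALU i2 WAW r6
#2 head=3: ld.MEM sll.ALU i3,i4 pair
#3 head=5: mul.MUL sub.ALU i5,i6 pair
#4 head=7: sub.ALU sll.ALU i7,i8 pair
#5 head=9: blt.BR i9 no-port BR/MEM
#6 head=10: ld.MEM i10 tail

PAIRS = 4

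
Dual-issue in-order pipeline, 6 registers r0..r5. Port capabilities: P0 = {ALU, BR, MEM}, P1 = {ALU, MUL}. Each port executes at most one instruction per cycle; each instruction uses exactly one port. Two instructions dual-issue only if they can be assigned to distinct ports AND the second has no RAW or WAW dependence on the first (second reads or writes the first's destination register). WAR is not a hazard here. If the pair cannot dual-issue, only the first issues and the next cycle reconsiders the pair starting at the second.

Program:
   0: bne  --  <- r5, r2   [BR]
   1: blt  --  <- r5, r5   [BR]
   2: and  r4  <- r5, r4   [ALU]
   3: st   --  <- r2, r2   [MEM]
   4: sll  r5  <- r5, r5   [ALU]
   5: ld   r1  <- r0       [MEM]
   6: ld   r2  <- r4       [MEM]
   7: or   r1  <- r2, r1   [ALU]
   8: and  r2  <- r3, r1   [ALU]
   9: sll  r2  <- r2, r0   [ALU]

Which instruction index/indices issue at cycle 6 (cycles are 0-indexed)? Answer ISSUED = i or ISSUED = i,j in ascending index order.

ISSUED = 8

[0] i0  bne.BR  -- no-port BR/BR
[1] i1/i2  blt.BR/and.ALU  -- 2-wide
[2] i3/i4  st.MEM/sll.ALU  -- 2-wide
[3] i5  ld.MEM  -- no-port MEM/MEM
[4] i6  ld.MEM  -- RAW r2
[5] i7  or.ALU  -- RAW r1
[6] i8  and.ALU  -- RAW+WAW r2
[7] i9  sll.ALU  -- tail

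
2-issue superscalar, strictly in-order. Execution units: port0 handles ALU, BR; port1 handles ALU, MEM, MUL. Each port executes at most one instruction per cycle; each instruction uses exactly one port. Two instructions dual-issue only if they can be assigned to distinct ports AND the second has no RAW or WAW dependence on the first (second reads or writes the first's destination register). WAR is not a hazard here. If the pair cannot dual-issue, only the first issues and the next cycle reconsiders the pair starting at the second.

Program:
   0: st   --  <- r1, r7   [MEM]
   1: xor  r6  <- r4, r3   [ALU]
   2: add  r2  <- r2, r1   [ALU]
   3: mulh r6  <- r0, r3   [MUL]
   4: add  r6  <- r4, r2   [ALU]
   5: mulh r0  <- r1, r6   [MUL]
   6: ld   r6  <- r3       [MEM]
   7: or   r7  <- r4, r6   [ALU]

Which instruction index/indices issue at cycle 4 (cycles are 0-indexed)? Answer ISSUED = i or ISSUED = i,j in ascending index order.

#0 head=0: st xor i0/i1 dual
#1 head=2: add mulh i2/i3 dual
#2 head=4: add i4 RAW r6
#3 head=5: mulh i5 no-port MUL/MEM
#4 head=6: ld i6 RAW r6
#5 head=7: or i7 tail

ISSUED = 6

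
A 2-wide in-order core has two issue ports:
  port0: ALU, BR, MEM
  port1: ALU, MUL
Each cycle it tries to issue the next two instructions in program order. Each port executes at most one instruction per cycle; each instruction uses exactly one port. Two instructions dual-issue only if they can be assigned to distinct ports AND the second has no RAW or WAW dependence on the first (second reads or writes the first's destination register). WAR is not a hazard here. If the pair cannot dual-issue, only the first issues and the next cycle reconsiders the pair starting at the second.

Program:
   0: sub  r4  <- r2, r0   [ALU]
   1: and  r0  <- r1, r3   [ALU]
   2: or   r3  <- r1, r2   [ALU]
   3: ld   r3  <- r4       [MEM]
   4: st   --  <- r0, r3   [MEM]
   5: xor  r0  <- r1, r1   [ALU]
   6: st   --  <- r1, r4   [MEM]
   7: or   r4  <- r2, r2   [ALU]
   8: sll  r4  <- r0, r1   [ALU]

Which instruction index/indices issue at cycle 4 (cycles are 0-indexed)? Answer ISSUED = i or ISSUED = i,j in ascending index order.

c0: i0,i1 sub/and  dual
c1: i2 or  WAW r3
c2: i3 ld  no-port MEM/MEM
c3: i4,i5 st/xor  dual
c4: i6,i7 st/or  dual
c5: i8 sll  tail

ISSUED = 6,7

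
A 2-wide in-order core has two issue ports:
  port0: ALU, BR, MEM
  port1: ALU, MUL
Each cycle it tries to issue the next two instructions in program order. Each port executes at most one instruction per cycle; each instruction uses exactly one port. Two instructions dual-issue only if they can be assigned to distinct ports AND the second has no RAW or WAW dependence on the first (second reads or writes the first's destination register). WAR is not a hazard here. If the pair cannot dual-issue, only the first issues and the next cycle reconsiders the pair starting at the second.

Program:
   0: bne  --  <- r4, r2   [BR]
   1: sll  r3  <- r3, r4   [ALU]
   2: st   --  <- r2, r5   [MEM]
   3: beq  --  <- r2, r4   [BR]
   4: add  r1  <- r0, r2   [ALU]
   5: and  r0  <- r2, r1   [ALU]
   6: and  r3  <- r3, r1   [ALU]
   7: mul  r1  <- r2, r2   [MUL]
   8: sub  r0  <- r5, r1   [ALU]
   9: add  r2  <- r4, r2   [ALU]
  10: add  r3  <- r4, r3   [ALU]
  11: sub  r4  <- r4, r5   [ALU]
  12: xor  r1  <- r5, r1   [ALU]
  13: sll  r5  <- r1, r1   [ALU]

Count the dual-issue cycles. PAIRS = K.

PAIRS = 5

c0: i0+i1 bne.BR+sll.ALU  pair
c1: i2 st.MEM  no-port MEM/BR
c2: i3+i4 beq.BR+add.ALU  pair
c3: i5+i6 and.ALU+and.ALU  pair
c4: i7 mul.MUL  RAW r1
c5: i8+i9 sub.ALU+add.ALU  pair
c6: i10+i11 add.ALU+sub.ALU  pair
c7: i12 xor.ALU  RAW r1
c8: i13 sll.ALU  tail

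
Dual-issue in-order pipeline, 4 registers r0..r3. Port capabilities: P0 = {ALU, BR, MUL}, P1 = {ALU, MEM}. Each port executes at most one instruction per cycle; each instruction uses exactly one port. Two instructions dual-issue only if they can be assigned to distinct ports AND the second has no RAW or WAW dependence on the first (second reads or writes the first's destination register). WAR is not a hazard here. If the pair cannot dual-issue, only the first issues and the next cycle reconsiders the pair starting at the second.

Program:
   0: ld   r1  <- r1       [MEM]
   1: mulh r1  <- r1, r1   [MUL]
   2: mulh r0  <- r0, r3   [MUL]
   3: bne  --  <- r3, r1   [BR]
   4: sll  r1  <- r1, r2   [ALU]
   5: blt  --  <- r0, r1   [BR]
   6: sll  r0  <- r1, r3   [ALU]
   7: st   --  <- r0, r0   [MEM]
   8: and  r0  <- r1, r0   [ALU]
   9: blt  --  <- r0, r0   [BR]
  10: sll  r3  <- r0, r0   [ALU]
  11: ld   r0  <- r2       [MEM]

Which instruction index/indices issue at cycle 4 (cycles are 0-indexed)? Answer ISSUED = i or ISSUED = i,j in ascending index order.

  cy0 -> i0 (ld) RAW+WAW r1
  cy1 -> i1 (mulh) no-port MUL/MUL
  cy2 -> i2 (mulh) no-port MUL/BR
  cy3 -> i3+i4 (bne sll) 2-wide
  cy4 -> i5+i6 (blt sll) 2-wide
  cy5 -> i7+i8 (st and) 2-wide
  cy6 -> i9+i10 (blt sll) 2-wide
  cy7 -> i11 (ld) tail

ISSUED = 5,6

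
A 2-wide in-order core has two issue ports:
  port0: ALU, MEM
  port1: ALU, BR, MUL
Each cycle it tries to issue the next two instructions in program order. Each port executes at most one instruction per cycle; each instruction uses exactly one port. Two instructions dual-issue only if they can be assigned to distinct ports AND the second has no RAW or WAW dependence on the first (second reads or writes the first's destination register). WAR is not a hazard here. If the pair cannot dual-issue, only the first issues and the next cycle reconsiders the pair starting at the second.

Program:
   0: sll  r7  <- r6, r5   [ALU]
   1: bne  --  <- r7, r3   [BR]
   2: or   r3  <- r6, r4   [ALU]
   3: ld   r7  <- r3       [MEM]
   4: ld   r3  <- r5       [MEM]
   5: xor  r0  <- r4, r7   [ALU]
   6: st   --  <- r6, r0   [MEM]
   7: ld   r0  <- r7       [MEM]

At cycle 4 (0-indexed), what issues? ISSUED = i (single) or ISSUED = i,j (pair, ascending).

ISSUED = 6

  cy0 -> i0 (sll) RAW r7
  cy1 -> i1+i2 (bne;or) pair
  cy2 -> i3 (ld) no-port MEM/MEM
  cy3 -> i4+i5 (ld;xor) pair
  cy4 -> i6 (st) no-port MEM/MEM
  cy5 -> i7 (ld) tail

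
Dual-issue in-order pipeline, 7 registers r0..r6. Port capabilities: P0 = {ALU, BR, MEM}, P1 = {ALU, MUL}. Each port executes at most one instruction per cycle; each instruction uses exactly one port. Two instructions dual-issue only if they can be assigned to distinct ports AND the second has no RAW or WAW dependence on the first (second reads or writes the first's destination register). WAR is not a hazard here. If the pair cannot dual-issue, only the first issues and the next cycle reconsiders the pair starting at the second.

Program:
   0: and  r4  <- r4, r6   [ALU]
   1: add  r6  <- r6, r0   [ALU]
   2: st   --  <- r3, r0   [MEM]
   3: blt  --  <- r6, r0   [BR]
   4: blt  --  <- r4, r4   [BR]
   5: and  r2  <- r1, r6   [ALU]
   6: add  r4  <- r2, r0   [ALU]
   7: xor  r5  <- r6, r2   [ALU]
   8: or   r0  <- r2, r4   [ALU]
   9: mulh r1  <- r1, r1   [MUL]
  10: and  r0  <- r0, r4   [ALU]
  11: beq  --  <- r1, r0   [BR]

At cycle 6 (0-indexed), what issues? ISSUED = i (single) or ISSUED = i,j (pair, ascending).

ISSUED = 10

t=0 i0+i1:and add ; dual
t=1 i2:st ; no-port MEM/BR
t=2 i3:blt ; no-port BR/BR
t=3 i4+i5:blt and ; dual
t=4 i6+i7:add xor ; dual
t=5 i8+i9:or mulh ; dual
t=6 i10:and ; RAW r0
t=7 i11:beq ; tail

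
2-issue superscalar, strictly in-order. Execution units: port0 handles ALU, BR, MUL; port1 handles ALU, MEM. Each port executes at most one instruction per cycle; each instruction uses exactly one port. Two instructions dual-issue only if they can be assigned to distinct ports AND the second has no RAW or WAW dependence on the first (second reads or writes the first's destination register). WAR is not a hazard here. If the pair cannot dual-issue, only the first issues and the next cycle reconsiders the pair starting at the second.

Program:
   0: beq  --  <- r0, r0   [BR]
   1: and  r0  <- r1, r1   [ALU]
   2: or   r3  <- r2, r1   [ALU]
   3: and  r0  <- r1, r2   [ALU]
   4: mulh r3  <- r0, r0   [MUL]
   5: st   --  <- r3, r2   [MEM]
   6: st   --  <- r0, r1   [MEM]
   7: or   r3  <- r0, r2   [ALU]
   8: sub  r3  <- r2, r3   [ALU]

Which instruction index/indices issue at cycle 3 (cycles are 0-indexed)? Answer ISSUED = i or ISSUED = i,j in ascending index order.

ISSUED = 5

  cy0 -> i0,i1 (beq and) 2-wide
  cy1 -> i2,i3 (or and) 2-wide
  cy2 -> i4 (mulh) RAW r3
  cy3 -> i5 (st) no-port MEM/MEM
  cy4 -> i6,i7 (st or) 2-wide
  cy5 -> i8 (sub) tail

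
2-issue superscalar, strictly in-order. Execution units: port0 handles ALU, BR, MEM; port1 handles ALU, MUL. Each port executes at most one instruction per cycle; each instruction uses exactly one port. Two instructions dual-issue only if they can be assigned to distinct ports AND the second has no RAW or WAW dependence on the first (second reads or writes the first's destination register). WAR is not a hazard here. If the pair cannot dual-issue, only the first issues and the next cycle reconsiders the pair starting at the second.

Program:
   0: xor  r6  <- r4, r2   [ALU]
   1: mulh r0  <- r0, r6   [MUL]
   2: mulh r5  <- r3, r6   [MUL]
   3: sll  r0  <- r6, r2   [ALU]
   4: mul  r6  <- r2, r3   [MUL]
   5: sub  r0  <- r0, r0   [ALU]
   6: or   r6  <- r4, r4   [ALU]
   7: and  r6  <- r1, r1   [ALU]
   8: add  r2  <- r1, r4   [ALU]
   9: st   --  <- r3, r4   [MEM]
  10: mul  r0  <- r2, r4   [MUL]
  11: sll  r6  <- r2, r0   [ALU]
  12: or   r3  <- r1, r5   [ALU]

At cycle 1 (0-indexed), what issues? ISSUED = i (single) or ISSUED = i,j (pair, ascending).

ISSUED = 1

#0 head=0: xor.ALU i0 RAW r6
#1 head=1: mulh.MUL i1 no-port MUL/MUL
#2 head=2: mulh.MUL/sll.ALU i2/i3 pair
#3 head=4: mul.MUL/sub.ALU i4/i5 pair
#4 head=6: or.ALU i6 WAW r6
#5 head=7: and.ALU/add.ALU i7/i8 pair
#6 head=9: st.MEM/mul.MUL i9/i10 pair
#7 head=11: sll.ALU/or.ALU i11/i12 pair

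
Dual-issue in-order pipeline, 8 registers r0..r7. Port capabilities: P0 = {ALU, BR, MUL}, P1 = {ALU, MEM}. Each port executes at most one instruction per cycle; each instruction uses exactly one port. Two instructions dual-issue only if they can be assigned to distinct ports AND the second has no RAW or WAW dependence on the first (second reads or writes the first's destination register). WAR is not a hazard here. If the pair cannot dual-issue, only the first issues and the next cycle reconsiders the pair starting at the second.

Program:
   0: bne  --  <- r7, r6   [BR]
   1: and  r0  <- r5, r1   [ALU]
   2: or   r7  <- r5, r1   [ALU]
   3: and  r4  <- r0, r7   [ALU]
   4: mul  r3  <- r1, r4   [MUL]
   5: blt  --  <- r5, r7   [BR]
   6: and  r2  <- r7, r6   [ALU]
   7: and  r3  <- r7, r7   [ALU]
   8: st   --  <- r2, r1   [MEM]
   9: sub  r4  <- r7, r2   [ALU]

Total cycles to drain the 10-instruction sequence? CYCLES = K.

CYCLES = 7

t=0 i0+i1:bne.BR/and.ALU ; pair
t=1 i2:or.ALU ; RAW r7
t=2 i3:and.ALU ; RAW r4
t=3 i4:mul.MUL ; no-port MUL/BR
t=4 i5+i6:blt.BR/and.ALU ; pair
t=5 i7+i8:and.ALU/st.MEM ; pair
t=6 i9:sub.ALU ; tail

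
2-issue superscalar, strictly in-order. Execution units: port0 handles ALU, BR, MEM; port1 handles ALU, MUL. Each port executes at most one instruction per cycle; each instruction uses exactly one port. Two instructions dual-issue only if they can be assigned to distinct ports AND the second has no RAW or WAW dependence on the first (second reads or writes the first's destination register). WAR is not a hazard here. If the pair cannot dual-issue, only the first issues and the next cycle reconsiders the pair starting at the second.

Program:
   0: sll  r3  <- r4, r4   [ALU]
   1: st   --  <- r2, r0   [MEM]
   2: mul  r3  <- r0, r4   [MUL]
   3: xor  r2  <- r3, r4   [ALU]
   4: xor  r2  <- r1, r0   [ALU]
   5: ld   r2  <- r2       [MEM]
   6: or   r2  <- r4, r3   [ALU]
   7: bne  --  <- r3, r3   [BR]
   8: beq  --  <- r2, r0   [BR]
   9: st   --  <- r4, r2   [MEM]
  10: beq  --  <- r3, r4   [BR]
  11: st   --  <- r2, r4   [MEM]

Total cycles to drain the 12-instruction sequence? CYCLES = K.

CYCLES = 10

#0 head=0: sll.ALU/st.MEM i0+i1 2-wide
#1 head=2: mul.MUL i2 RAW r3
#2 head=3: xor.ALU i3 WAW r2
#3 head=4: xor.ALU i4 RAW+WAW r2
#4 head=5: ld.MEM i5 WAW r2
#5 head=6: or.ALU/bne.BR i6+i7 2-wide
#6 head=8: beq.BR i8 no-port BR/MEM
#7 head=9: st.MEM i9 no-port MEM/BR
#8 head=10: beq.BR i10 no-port BR/MEM
#9 head=11: st.MEM i11 tail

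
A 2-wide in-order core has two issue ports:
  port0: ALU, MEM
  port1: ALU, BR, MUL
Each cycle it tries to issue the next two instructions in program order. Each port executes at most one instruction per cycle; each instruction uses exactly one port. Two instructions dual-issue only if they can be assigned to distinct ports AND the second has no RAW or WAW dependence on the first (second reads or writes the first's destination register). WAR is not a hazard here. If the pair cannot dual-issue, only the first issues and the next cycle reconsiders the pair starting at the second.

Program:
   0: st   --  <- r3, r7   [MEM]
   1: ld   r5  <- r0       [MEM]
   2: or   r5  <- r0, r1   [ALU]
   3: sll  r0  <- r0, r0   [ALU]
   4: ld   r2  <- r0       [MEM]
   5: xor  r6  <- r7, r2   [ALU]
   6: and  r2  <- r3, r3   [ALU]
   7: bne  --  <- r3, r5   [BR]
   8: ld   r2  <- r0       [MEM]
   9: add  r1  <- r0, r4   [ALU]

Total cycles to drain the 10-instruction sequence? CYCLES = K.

CYCLES = 7

0. st @i0  | no-port MEM/MEM
1. ld @i1  | WAW r5
2. or+sll @i2/i3  | pair
3. ld @i4  | RAW r2
4. xor+and @i5/i6  | pair
5. bne+ld @i7/i8  | pair
6. add @i9  | tail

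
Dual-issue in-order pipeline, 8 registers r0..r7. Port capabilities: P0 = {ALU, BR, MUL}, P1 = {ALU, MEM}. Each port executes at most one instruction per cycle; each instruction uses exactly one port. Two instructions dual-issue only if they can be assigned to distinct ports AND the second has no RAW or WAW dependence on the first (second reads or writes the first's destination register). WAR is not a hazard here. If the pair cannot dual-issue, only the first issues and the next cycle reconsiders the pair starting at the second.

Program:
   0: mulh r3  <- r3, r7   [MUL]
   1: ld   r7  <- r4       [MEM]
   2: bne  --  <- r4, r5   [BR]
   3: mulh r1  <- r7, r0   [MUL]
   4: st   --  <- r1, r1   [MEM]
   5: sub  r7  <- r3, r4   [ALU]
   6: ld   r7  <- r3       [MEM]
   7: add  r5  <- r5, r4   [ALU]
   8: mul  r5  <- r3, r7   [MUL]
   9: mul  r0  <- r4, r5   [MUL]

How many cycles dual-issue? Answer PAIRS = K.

#0 head=0: mulh;ld i0+i1 2-wide
#1 head=2: bne i2 no-port BR/MUL
#2 head=3: mulh i3 RAW r1
#3 head=4: st;sub i4+i5 2-wide
#4 head=6: ld;add i6+i7 2-wide
#5 head=8: mul i8 no-port MUL/MUL
#6 head=9: mul i9 tail

PAIRS = 3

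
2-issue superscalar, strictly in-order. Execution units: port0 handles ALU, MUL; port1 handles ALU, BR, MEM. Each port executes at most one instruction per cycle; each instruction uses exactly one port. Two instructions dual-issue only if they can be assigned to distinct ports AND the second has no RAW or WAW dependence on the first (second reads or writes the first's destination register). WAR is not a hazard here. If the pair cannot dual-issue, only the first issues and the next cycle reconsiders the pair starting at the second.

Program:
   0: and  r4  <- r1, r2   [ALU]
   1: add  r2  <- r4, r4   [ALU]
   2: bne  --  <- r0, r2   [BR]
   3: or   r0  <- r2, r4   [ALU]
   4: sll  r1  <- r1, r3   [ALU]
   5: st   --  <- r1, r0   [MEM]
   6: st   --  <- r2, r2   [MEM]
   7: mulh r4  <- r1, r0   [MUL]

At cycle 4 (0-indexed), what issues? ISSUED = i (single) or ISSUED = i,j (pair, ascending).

ISSUED = 5

c0: i0 and.ALU  RAW r4
c1: i1 add.ALU  RAW r2
c2: i2+i3 bne.BR+or.ALU  2-wide
c3: i4 sll.ALU  RAW r1
c4: i5 st.MEM  no-port MEM/MEM
c5: i6+i7 st.MEM+mulh.MUL  2-wide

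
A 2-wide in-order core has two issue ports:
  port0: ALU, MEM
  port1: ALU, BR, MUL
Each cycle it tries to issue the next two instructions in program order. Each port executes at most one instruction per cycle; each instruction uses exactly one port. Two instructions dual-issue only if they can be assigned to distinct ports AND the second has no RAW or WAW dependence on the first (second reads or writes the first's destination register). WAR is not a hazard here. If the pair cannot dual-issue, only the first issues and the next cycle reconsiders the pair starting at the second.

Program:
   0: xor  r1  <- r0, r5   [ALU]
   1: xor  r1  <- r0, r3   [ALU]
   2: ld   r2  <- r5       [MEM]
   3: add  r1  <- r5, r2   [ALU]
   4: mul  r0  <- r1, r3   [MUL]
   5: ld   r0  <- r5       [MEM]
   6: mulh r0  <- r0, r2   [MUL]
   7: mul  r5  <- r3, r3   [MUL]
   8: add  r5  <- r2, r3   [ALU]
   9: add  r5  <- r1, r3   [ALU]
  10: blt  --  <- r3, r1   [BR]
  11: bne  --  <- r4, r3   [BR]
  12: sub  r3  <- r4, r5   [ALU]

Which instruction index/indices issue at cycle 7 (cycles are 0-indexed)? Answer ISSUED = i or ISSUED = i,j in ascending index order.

[0] i0  xor  -- WAW r1
[1] i1,i2  xor+ld  -- pair
[2] i3  add  -- RAW r1
[3] i4  mul  -- WAW r0
[4] i5  ld  -- RAW+WAW r0
[5] i6  mulh  -- no-port MUL/MUL
[6] i7  mul  -- WAW r5
[7] i8  add  -- WAW r5
[8] i9,i10  add+blt  -- pair
[9] i11,i12  bne+sub  -- pair

ISSUED = 8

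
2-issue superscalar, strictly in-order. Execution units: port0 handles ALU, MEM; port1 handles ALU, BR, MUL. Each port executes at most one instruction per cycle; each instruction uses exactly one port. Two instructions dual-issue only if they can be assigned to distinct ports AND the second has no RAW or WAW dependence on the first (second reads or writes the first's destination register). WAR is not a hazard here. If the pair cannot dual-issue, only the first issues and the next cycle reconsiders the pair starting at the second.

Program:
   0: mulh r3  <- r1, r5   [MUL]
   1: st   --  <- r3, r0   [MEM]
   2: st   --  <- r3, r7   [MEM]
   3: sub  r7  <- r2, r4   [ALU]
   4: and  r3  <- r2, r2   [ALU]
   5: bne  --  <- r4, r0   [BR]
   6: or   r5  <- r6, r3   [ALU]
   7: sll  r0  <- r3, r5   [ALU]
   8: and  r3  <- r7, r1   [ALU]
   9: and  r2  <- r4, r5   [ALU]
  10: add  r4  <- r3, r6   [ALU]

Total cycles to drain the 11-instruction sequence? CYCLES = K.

[0] i0  mulh  -- RAW r3
[1] i1  st  -- no-port MEM/MEM
[2] i2,i3  st sub  -- dual
[3] i4,i5  and bne  -- dual
[4] i6  or  -- RAW r5
[5] i7,i8  sll and  -- dual
[6] i9,i10  and add  -- dual

CYCLES = 7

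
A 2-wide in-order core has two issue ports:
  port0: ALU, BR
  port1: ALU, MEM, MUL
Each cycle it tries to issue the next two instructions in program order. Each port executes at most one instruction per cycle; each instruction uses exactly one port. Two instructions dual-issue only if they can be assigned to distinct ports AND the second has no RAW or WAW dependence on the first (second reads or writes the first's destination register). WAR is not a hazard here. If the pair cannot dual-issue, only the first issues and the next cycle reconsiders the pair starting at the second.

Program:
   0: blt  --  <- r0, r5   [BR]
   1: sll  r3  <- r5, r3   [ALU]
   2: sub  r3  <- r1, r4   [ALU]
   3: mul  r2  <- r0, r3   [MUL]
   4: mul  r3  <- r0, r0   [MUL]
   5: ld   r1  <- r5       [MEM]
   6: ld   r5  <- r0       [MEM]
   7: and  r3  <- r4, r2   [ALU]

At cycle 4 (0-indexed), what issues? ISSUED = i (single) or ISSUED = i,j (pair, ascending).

ISSUED = 5

c0: i0,i1 blt.BR+sll.ALU  2-wide
c1: i2 sub.ALU  RAW r3
c2: i3 mul.MUL  no-port MUL/MUL
c3: i4 mul.MUL  no-port MUL/MEM
c4: i5 ld.MEM  no-port MEM/MEM
c5: i6,i7 ld.MEM+and.ALU  2-wide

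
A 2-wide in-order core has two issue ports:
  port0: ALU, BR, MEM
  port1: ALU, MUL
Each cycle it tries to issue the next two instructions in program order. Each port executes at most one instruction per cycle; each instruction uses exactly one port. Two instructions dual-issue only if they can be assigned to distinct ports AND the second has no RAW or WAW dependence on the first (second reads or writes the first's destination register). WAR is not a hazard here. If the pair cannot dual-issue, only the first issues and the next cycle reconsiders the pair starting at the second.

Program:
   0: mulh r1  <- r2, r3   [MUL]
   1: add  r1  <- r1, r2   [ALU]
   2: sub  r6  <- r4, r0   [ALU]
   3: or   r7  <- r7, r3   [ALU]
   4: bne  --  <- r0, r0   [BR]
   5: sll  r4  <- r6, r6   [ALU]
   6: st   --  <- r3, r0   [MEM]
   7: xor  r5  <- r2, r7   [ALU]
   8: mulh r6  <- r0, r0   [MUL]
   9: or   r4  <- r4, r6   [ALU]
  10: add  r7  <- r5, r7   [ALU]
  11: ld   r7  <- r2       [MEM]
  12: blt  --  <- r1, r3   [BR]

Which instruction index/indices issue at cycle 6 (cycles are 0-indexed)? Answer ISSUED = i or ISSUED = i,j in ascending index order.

t=0 i0:mulh ; RAW+WAW r1
t=1 i1/i2:add+sub ; pair
t=2 i3/i4:or+bne ; pair
t=3 i5/i6:sll+st ; pair
t=4 i7/i8:xor+mulh ; pair
t=5 i9/i10:or+add ; pair
t=6 i11:ld ; no-port MEM/BR
t=7 i12:blt ; tail

ISSUED = 11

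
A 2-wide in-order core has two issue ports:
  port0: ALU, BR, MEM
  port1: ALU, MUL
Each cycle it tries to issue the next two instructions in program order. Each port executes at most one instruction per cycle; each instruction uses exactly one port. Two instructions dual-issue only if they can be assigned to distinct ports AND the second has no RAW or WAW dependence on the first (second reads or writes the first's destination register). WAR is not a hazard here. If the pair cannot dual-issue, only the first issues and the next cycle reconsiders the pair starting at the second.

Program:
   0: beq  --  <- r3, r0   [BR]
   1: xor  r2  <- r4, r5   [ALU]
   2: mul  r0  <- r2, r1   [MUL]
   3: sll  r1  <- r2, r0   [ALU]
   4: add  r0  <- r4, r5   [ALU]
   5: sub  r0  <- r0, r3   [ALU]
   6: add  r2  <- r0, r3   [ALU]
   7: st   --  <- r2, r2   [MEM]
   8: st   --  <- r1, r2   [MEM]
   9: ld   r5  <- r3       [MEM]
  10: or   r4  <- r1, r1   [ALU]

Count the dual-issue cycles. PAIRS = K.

PAIRS = 3

  cy0 -> i0,i1 (beq.BR;xor.ALU) pair
  cy1 -> i2 (mul.MUL) RAW r0
  cy2 -> i3,i4 (sll.ALU;add.ALU) pair
  cy3 -> i5 (sub.ALU) RAW r0
  cy4 -> i6 (add.ALU) RAW r2
  cy5 -> i7 (st.MEM) no-port MEM/MEM
  cy6 -> i8 (st.MEM) no-port MEM/MEM
  cy7 -> i9,i10 (ld.MEM;or.ALU) pair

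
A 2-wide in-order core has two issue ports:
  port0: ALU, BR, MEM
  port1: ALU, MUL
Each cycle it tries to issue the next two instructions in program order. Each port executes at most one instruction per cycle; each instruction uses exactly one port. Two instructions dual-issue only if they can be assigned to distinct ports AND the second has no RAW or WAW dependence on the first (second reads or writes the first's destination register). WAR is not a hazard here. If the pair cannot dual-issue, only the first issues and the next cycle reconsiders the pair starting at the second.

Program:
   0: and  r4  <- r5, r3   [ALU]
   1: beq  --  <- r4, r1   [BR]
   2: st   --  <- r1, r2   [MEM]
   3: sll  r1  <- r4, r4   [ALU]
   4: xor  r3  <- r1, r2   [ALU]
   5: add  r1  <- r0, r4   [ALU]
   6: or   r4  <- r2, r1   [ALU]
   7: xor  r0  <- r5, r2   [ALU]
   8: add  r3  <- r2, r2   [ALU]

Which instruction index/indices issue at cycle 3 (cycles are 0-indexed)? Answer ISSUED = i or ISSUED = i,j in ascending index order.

ISSUED = 4,5

t=0 i0:and ; RAW r4
t=1 i1:beq ; no-port BR/MEM
t=2 i2/i3:st sll ; 2-wide
t=3 i4/i5:xor add ; 2-wide
t=4 i6/i7:or xor ; 2-wide
t=5 i8:add ; tail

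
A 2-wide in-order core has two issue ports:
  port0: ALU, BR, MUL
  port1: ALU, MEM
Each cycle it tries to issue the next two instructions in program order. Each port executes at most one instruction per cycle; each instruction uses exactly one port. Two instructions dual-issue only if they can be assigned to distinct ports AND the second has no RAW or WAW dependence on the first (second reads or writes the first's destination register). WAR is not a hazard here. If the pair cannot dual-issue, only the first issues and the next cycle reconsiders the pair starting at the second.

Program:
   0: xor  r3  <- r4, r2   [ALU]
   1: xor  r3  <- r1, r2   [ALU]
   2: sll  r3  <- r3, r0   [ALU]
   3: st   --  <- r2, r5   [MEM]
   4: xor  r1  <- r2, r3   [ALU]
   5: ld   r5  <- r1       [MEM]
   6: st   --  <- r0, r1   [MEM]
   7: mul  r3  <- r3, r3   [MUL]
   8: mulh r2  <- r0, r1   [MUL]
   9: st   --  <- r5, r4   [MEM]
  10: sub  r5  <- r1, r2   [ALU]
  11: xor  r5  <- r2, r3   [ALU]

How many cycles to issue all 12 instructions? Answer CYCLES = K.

CYCLES = 9

[0] i0  xor.ALU  -- WAW r3
[1] i1  xor.ALU  -- RAW+WAW r3
[2] i2&i3  sll.ALU st.MEM  -- dual
[3] i4  xor.ALU  -- RAW r1
[4] i5  ld.MEM  -- no-port MEM/MEM
[5] i6&i7  st.MEM mul.MUL  -- dual
[6] i8&i9  mulh.MUL st.MEM  -- dual
[7] i10  sub.ALU  -- WAW r5
[8] i11  xor.ALU  -- tail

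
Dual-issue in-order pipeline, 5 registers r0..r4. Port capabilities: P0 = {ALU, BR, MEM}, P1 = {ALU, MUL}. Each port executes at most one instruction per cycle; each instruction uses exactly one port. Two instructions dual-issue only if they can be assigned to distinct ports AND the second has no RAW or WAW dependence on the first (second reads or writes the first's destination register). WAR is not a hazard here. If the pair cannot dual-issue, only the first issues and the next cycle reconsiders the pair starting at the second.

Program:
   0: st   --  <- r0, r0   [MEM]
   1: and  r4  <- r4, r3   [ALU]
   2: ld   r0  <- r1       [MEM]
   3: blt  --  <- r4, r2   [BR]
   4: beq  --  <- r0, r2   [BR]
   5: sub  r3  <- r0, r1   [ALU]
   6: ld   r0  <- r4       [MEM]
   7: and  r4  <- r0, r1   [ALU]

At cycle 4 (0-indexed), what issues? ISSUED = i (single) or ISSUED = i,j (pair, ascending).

ISSUED = 6

#0 head=0: st;and i0&i1 pair
#1 head=2: ld i2 no-port MEM/BR
#2 head=3: blt i3 no-port BR/BR
#3 head=4: beq;sub i4&i5 pair
#4 head=6: ld i6 RAW r0
#5 head=7: and i7 tail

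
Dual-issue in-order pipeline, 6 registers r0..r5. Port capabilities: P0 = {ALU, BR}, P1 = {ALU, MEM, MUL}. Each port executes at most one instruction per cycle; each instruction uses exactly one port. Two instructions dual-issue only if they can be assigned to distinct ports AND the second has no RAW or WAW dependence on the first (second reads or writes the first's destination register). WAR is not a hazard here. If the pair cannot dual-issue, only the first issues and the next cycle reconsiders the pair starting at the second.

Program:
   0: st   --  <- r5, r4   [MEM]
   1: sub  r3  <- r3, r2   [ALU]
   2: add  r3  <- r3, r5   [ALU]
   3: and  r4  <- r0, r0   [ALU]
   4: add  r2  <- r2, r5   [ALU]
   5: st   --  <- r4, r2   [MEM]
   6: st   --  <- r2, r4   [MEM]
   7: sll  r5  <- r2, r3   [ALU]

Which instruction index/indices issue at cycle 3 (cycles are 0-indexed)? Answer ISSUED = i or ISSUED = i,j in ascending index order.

[0] i0&i1  st.MEM sub.ALU  -- 2-wide
[1] i2&i3  add.ALU and.ALU  -- 2-wide
[2] i4  add.ALU  -- RAW r2
[3] i5  st.MEM  -- no-port MEM/MEM
[4] i6&i7  st.MEM sll.ALU  -- 2-wide

ISSUED = 5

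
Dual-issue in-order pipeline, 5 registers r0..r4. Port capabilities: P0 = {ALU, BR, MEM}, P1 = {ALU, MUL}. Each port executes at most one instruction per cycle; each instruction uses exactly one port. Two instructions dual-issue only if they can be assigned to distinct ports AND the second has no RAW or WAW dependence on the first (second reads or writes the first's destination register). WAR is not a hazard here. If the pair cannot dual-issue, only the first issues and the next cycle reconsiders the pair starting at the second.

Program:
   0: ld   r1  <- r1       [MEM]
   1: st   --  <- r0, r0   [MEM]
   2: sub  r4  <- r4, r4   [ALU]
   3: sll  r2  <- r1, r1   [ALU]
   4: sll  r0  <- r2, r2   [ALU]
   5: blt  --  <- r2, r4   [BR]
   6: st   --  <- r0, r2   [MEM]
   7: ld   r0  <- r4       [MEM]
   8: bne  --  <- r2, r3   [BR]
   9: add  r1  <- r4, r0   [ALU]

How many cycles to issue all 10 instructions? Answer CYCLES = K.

CYCLES = 7

0. ld @i0  | no-port MEM/MEM
1. st;sub @i1,i2  | dual
2. sll @i3  | RAW r2
3. sll;blt @i4,i5  | dual
4. st @i6  | no-port MEM/MEM
5. ld @i7  | no-port MEM/BR
6. bne;add @i8,i9  | dual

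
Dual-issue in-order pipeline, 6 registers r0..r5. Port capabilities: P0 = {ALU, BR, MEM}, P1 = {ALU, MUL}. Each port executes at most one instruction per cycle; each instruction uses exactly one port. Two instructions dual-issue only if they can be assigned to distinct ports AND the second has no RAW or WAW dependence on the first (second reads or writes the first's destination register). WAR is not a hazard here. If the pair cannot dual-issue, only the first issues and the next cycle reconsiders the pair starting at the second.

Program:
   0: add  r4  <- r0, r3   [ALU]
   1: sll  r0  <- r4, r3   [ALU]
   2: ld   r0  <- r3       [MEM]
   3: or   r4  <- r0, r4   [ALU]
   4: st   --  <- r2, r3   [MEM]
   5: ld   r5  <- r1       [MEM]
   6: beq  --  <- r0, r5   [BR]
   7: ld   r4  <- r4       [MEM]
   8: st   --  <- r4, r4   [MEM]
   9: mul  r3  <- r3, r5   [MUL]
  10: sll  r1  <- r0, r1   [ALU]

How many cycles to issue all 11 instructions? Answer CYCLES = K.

CYCLES = 9

[0] i0  add.ALU  -- RAW r4
[1] i1  sll.ALU  -- WAW r0
[2] i2  ld.MEM  -- RAW r0
[3] i3&i4  or.ALU/st.MEM  -- pair
[4] i5  ld.MEM  -- no-port MEM/BR
[5] i6  beq.BR  -- no-port BR/MEM
[6] i7  ld.MEM  -- no-port MEM/MEM
[7] i8&i9  st.MEM/mul.MUL  -- pair
[8] i10  sll.ALU  -- tail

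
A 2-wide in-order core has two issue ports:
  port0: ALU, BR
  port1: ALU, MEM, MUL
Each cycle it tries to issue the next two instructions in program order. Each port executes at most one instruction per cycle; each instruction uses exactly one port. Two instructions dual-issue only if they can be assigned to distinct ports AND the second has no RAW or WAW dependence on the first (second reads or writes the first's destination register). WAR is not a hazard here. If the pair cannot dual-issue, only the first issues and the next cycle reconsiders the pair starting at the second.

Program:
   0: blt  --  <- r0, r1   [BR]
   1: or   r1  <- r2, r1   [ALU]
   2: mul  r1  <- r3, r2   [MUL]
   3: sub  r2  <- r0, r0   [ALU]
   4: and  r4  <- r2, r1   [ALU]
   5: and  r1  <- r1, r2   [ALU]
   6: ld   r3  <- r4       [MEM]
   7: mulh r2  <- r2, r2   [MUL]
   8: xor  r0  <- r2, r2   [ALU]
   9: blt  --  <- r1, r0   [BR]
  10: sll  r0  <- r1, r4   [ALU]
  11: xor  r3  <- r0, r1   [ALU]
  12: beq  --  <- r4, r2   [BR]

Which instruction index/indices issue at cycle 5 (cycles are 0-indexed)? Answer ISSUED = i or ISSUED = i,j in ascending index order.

[0] i0&i1  blt;or  -- 2-wide
[1] i2&i3  mul;sub  -- 2-wide
[2] i4&i5  and;and  -- 2-wide
[3] i6  ld  -- no-port MEM/MUL
[4] i7  mulh  -- RAW r2
[5] i8  xor  -- RAW r0
[6] i9&i10  blt;sll  -- 2-wide
[7] i11&i12  xor;beq  -- 2-wide

ISSUED = 8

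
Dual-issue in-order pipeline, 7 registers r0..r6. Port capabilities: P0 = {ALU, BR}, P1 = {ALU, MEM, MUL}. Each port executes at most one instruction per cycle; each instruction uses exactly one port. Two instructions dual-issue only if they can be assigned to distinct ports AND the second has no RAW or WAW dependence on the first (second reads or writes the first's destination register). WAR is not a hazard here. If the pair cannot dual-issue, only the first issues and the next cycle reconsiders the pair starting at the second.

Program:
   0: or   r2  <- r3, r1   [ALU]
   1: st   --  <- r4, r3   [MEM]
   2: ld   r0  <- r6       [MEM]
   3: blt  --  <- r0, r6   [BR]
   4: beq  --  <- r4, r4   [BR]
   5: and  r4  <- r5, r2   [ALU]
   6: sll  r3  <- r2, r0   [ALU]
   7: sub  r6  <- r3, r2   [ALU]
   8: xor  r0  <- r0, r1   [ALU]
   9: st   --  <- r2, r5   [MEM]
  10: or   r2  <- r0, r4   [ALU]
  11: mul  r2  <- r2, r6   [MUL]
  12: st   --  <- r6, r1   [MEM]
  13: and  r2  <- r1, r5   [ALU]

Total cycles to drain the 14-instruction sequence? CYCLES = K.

  cy0 -> i0&i1 (or+st) pair
  cy1 -> i2 (ld) RAW r0
  cy2 -> i3 (blt) no-port BR/BR
  cy3 -> i4&i5 (beq+and) pair
  cy4 -> i6 (sll) RAW r3
  cy5 -> i7&i8 (sub+xor) pair
  cy6 -> i9&i10 (st+or) pair
  cy7 -> i11 (mul) no-port MUL/MEM
  cy8 -> i12&i13 (st+and) pair

CYCLES = 9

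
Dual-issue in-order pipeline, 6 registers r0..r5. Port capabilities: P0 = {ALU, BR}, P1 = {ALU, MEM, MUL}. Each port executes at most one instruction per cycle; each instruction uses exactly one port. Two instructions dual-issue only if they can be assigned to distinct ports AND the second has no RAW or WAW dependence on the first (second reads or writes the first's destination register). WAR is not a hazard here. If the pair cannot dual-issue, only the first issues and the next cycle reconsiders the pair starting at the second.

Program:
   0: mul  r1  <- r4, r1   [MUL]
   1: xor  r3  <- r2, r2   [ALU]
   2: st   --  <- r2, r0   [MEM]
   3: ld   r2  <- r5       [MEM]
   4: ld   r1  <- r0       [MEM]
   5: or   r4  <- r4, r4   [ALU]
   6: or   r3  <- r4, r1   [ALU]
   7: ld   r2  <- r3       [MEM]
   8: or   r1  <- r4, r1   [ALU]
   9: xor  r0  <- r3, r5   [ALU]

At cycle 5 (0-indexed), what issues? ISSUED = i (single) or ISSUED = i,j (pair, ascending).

ISSUED = 7,8

#0 head=0: mul+xor i0/i1 dual
#1 head=2: st i2 no-port MEM/MEM
#2 head=3: ld i3 no-port MEM/MEM
#3 head=4: ld+or i4/i5 dual
#4 head=6: or i6 RAW r3
#5 head=7: ld+or i7/i8 dual
#6 head=9: xor i9 tail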